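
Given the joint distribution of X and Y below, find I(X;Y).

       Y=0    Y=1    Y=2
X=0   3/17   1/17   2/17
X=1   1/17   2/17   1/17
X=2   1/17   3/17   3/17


H(X) = 1.5486, H(Y) = 1.5799, H(X,Y) = 3.0131
I(X;Y) = H(X) + H(Y) - H(X,Y) = 0.1154 bits


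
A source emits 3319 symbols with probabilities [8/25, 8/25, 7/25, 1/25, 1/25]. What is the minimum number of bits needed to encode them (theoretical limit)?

Entropy H = 1.9378 bits/symbol
Minimum bits = H × n = 1.9378 × 3319
= 6431.55 bits


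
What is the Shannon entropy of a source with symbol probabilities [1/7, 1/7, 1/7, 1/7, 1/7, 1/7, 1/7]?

H(X) = -Σ p(x) log₂ p(x)
  -1/7 × log₂(1/7) = 0.4011
  -1/7 × log₂(1/7) = 0.4011
  -1/7 × log₂(1/7) = 0.4011
  -1/7 × log₂(1/7) = 0.4011
  -1/7 × log₂(1/7) = 0.4011
  -1/7 × log₂(1/7) = 0.4011
  -1/7 × log₂(1/7) = 0.4011
H(X) = 2.8074 bits


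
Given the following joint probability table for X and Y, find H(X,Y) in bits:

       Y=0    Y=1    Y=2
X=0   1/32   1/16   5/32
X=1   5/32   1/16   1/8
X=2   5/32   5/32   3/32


H(X,Y) = -Σ p(x,y) log₂ p(x,y)
  p(0,0)=1/32: -0.0312 × log₂(0.0312) = 0.1562
  p(0,1)=1/16: -0.0625 × log₂(0.0625) = 0.2500
  p(0,2)=5/32: -0.1562 × log₂(0.1562) = 0.4184
  p(1,0)=5/32: -0.1562 × log₂(0.1562) = 0.4184
  p(1,1)=1/16: -0.0625 × log₂(0.0625) = 0.2500
  p(1,2)=1/8: -0.1250 × log₂(0.1250) = 0.3750
  p(2,0)=5/32: -0.1562 × log₂(0.1562) = 0.4184
  p(2,1)=5/32: -0.1562 × log₂(0.1562) = 0.4184
  p(2,2)=3/32: -0.0938 × log₂(0.0938) = 0.3202
H(X,Y) = 3.0252 bits


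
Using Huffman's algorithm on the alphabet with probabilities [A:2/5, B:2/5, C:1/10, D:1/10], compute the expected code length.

Huffman tree construction:
Combine smallest probabilities repeatedly
Resulting codes:
  A: 11 (length 2)
  B: 0 (length 1)
  C: 100 (length 3)
  D: 101 (length 3)
Average length = Σ p(s) × length(s) = 1.8000 bits


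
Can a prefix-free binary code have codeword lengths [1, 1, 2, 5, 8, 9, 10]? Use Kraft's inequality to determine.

Kraft inequality: Σ 2^(-l_i) ≤ 1 for prefix-free code
Calculating: 2^(-1) + 2^(-1) + 2^(-2) + 2^(-5) + 2^(-8) + 2^(-9) + 2^(-10)
= 0.5 + 0.5 + 0.25 + 0.03125 + 0.00390625 + 0.001953125 + 0.0009765625
= 1.2881
Since 1.2881 > 1, prefix-free code does not exist


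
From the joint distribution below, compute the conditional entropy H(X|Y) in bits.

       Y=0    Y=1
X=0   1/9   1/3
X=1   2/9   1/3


H(X|Y) = Σ_y p(y) H(X|Y=y)
  p(Y=0) = 1/3, H(X|Y=0) = 0.9183
  p(Y=1) = 2/3, H(X|Y=1) = 1.0000
H(X|Y) = 0.3333×0.9183 + 0.6667×1.0000 = 0.9728 bits


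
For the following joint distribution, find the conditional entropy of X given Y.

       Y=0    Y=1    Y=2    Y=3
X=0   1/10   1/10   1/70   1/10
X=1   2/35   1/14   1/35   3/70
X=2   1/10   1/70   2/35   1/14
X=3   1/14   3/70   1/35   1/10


H(X|Y) = Σ_y p(y) H(X|Y=y)
  p(Y=0) = 23/70, H(X|Y=0) = 1.9621
  p(Y=1) = 8/35, H(X|Y=1) = 1.7490
  p(Y=2) = 9/70, H(X|Y=2) = 1.8366
  p(Y=3) = 11/35, H(X|Y=3) = 1.9291
H(X|Y) = 0.3286×1.9621 + 0.2286×1.7490 + 0.1286×1.8366 + 0.3143×1.9291 = 1.8869 bits


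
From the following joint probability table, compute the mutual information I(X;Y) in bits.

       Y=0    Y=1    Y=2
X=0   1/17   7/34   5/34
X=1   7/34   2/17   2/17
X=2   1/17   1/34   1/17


H(X) = 1.4546, H(Y) = 1.5837, H(X,Y) = 2.9430
I(X;Y) = H(X) + H(Y) - H(X,Y) = 0.0954 bits


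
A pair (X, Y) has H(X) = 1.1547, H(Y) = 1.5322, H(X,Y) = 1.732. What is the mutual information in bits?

I(X;Y) = H(X) + H(Y) - H(X,Y)
I(X;Y) = 1.1547 + 1.5322 - 1.732 = 0.9549 bits


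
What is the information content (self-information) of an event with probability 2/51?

Information content I(x) = -log₂(p(x))
I = -log₂(2/51) = -log₂(0.0392)
I = 4.6724 bits


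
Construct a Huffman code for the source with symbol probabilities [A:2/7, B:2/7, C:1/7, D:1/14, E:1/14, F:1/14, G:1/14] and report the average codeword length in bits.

Huffman tree construction:
Combine smallest probabilities repeatedly
Resulting codes:
  A: 01 (length 2)
  B: 10 (length 2)
  C: 110 (length 3)
  D: 1110 (length 4)
  E: 1111 (length 4)
  F: 000 (length 3)
  G: 001 (length 3)
Average length = Σ p(s) × length(s) = 2.5714 bits


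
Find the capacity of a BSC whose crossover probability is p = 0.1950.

For BSC with error probability p:
C = 1 - H(p) where H(p) is binary entropy
H(0.1950) = -0.1950 × log₂(0.1950) - 0.8050 × log₂(0.8050)
H(p) = 0.7118
C = 1 - 0.7118 = 0.2882 bits/use


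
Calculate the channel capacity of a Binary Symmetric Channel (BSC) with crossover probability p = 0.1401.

For BSC with error probability p:
C = 1 - H(p) where H(p) is binary entropy
H(0.1401) = -0.1401 × log₂(0.1401) - 0.8599 × log₂(0.8599)
H(p) = 0.5845
C = 1 - 0.5845 = 0.4155 bits/use


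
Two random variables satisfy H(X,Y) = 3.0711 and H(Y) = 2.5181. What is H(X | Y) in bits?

Chain rule: H(X,Y) = H(X|Y) + H(Y)
H(X|Y) = H(X,Y) - H(Y) = 3.0711 - 2.5181 = 0.553 bits


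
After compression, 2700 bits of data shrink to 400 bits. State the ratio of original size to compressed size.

Compression ratio = Original / Compressed
= 2700 / 400 = 6.75:1


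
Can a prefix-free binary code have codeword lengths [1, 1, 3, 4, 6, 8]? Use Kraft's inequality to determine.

Kraft inequality: Σ 2^(-l_i) ≤ 1 for prefix-free code
Calculating: 2^(-1) + 2^(-1) + 2^(-3) + 2^(-4) + 2^(-6) + 2^(-8)
= 0.5 + 0.5 + 0.125 + 0.0625 + 0.015625 + 0.00390625
= 1.2070
Since 1.2070 > 1, prefix-free code does not exist


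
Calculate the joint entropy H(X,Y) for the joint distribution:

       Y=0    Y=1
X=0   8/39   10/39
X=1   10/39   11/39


H(X,Y) = -Σ p(x,y) log₂ p(x,y)
  p(0,0)=8/39: -0.2051 × log₂(0.2051) = 0.4688
  p(0,1)=10/39: -0.2564 × log₂(0.2564) = 0.5035
  p(1,0)=10/39: -0.2564 × log₂(0.2564) = 0.5035
  p(1,1)=11/39: -0.2821 × log₂(0.2821) = 0.5150
H(X,Y) = 1.9907 bits


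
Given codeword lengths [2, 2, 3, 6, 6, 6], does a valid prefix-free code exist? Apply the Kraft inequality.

Kraft inequality: Σ 2^(-l_i) ≤ 1 for prefix-free code
Calculating: 2^(-2) + 2^(-2) + 2^(-3) + 2^(-6) + 2^(-6) + 2^(-6)
= 0.25 + 0.25 + 0.125 + 0.015625 + 0.015625 + 0.015625
= 0.6719
Since 0.6719 ≤ 1, prefix-free code exists


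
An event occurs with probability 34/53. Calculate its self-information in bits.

Information content I(x) = -log₂(p(x))
I = -log₂(34/53) = -log₂(0.6415)
I = 0.6405 bits


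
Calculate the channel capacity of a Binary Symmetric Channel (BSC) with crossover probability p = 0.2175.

For BSC with error probability p:
C = 1 - H(p) where H(p) is binary entropy
H(0.2175) = -0.2175 × log₂(0.2175) - 0.7825 × log₂(0.7825)
H(p) = 0.7556
C = 1 - 0.7556 = 0.2444 bits/use


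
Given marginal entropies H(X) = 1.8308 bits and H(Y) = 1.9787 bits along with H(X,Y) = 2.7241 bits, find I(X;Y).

I(X;Y) = H(X) + H(Y) - H(X,Y)
I(X;Y) = 1.8308 + 1.9787 - 2.7241 = 1.0854 bits


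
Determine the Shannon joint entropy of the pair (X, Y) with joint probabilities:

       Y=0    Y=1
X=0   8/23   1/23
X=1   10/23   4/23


H(X,Y) = -Σ p(x,y) log₂ p(x,y)
  p(0,0)=8/23: -0.3478 × log₂(0.3478) = 0.5299
  p(0,1)=1/23: -0.0435 × log₂(0.0435) = 0.1967
  p(1,0)=10/23: -0.4348 × log₂(0.4348) = 0.5224
  p(1,1)=4/23: -0.1739 × log₂(0.1739) = 0.4389
H(X,Y) = 1.6879 bits


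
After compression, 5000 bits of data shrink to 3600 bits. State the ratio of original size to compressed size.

Compression ratio = Original / Compressed
= 5000 / 3600 = 1.39:1


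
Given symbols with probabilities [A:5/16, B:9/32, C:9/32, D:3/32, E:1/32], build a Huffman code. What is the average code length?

Huffman tree construction:
Combine smallest probabilities repeatedly
Resulting codes:
  A: 11 (length 2)
  B: 01 (length 2)
  C: 10 (length 2)
  D: 001 (length 3)
  E: 000 (length 3)
Average length = Σ p(s) × length(s) = 2.1250 bits


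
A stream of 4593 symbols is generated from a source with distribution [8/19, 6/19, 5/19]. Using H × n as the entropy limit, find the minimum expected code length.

Entropy H = 1.5574 bits/symbol
Minimum bits = H × n = 1.5574 × 4593
= 7153.29 bits


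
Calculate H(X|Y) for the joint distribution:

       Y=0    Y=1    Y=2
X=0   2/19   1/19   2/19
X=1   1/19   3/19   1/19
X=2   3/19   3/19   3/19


H(X|Y) = Σ_y p(y) H(X|Y=y)
  p(Y=0) = 6/19, H(X|Y=0) = 1.4591
  p(Y=1) = 7/19, H(X|Y=1) = 1.4488
  p(Y=2) = 6/19, H(X|Y=2) = 1.4591
H(X|Y) = 0.3158×1.4591 + 0.3684×1.4488 + 0.3158×1.4591 = 1.4553 bits


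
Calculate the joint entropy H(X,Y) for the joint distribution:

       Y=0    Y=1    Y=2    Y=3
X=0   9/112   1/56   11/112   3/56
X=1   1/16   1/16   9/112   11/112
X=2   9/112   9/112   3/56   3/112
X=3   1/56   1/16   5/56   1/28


H(X,Y) = -Σ p(x,y) log₂ p(x,y)
  p(0,0)=9/112: -0.0804 × log₂(0.0804) = 0.2923
  p(0,1)=1/56: -0.0179 × log₂(0.0179) = 0.1037
  p(0,2)=11/112: -0.0982 × log₂(0.0982) = 0.3288
  p(0,3)=3/56: -0.0536 × log₂(0.0536) = 0.2262
  p(1,0)=1/16: -0.0625 × log₂(0.0625) = 0.2500
  p(1,1)=1/16: -0.0625 × log₂(0.0625) = 0.2500
  p(1,2)=9/112: -0.0804 × log₂(0.0804) = 0.2923
  p(1,3)=11/112: -0.0982 × log₂(0.0982) = 0.3288
  p(2,0)=9/112: -0.0804 × log₂(0.0804) = 0.2923
  p(2,1)=9/112: -0.0804 × log₂(0.0804) = 0.2923
  p(2,2)=3/56: -0.0536 × log₂(0.0536) = 0.2262
  p(2,3)=3/112: -0.0268 × log₂(0.0268) = 0.1399
  p(3,0)=1/56: -0.0179 × log₂(0.0179) = 0.1037
  p(3,1)=1/16: -0.0625 × log₂(0.0625) = 0.2500
  p(3,2)=5/56: -0.0893 × log₂(0.0893) = 0.3112
  p(3,3)=1/28: -0.0357 × log₂(0.0357) = 0.1717
H(X,Y) = 3.8594 bits


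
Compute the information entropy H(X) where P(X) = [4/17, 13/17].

H(X) = -Σ p(x) log₂ p(x)
  -4/17 × log₂(4/17) = 0.4912
  -13/17 × log₂(13/17) = 0.2960
H(X) = 0.7871 bits


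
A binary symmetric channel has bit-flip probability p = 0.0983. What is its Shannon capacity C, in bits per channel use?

For BSC with error probability p:
C = 1 - H(p) where H(p) is binary entropy
H(0.0983) = -0.0983 × log₂(0.0983) - 0.9017 × log₂(0.9017)
H(p) = 0.4636
C = 1 - 0.4636 = 0.5364 bits/use


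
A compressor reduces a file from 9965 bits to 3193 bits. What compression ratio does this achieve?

Compression ratio = Original / Compressed
= 9965 / 3193 = 3.12:1


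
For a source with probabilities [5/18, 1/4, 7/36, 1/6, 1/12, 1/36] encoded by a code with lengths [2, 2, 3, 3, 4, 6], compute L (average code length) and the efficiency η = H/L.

Average length L = Σ p_i × l_i = 2.6389 bits
Entropy H = 2.3459 bits
Efficiency η = H/L × 100% = 88.90%


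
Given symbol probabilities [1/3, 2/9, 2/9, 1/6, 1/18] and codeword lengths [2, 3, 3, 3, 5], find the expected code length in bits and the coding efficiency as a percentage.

Average length L = Σ p_i × l_i = 2.7778 bits
Entropy H = 2.1552 bits
Efficiency η = H/L × 100% = 77.59%


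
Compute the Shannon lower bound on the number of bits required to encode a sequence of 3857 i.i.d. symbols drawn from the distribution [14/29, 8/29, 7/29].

Entropy H = 1.5147 bits/symbol
Minimum bits = H × n = 1.5147 × 3857
= 5842.29 bits


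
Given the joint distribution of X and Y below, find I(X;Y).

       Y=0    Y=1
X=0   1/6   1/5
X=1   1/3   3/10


H(X) = 0.9481, H(Y) = 1.0000, H(X,Y) = 1.9446
I(X;Y) = H(X) + H(Y) - H(X,Y) = 0.0035 bits


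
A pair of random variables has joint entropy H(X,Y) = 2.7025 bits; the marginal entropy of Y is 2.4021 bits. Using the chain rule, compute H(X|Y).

Chain rule: H(X,Y) = H(X|Y) + H(Y)
H(X|Y) = H(X,Y) - H(Y) = 2.7025 - 2.4021 = 0.3004 bits


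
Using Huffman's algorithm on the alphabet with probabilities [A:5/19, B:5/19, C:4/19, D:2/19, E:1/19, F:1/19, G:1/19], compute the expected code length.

Huffman tree construction:
Combine smallest probabilities repeatedly
Resulting codes:
  A: 01 (length 2)
  B: 10 (length 2)
  C: 00 (length 2)
  D: 1111 (length 4)
  E: 1100 (length 4)
  F: 1101 (length 4)
  G: 1110 (length 4)
Average length = Σ p(s) × length(s) = 2.5263 bits


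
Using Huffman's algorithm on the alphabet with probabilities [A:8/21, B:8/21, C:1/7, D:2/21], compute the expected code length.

Huffman tree construction:
Combine smallest probabilities repeatedly
Resulting codes:
  A: 11 (length 2)
  B: 0 (length 1)
  C: 101 (length 3)
  D: 100 (length 3)
Average length = Σ p(s) × length(s) = 1.8571 bits


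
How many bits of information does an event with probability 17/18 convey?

Information content I(x) = -log₂(p(x))
I = -log₂(17/18) = -log₂(0.9444)
I = 0.0825 bits


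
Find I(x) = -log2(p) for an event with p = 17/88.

Information content I(x) = -log₂(p(x))
I = -log₂(17/88) = -log₂(0.1932)
I = 2.3720 bits


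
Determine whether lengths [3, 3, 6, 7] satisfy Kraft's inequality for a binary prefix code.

Kraft inequality: Σ 2^(-l_i) ≤ 1 for prefix-free code
Calculating: 2^(-3) + 2^(-3) + 2^(-6) + 2^(-7)
= 0.125 + 0.125 + 0.015625 + 0.0078125
= 0.2734
Since 0.2734 ≤ 1, prefix-free code exists


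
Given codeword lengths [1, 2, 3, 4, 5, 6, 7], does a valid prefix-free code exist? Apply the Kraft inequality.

Kraft inequality: Σ 2^(-l_i) ≤ 1 for prefix-free code
Calculating: 2^(-1) + 2^(-2) + 2^(-3) + 2^(-4) + 2^(-5) + 2^(-6) + 2^(-7)
= 0.5 + 0.25 + 0.125 + 0.0625 + 0.03125 + 0.015625 + 0.0078125
= 0.9922
Since 0.9922 ≤ 1, prefix-free code exists


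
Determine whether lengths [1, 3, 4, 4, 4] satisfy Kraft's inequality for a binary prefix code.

Kraft inequality: Σ 2^(-l_i) ≤ 1 for prefix-free code
Calculating: 2^(-1) + 2^(-3) + 2^(-4) + 2^(-4) + 2^(-4)
= 0.5 + 0.125 + 0.0625 + 0.0625 + 0.0625
= 0.8125
Since 0.8125 ≤ 1, prefix-free code exists


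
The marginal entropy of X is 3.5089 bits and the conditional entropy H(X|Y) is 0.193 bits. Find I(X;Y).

I(X;Y) = H(X) - H(X|Y)
I(X;Y) = 3.5089 - 0.193 = 3.3159 bits


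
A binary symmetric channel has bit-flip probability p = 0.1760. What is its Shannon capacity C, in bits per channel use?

For BSC with error probability p:
C = 1 - H(p) where H(p) is binary entropy
H(0.1760) = -0.1760 × log₂(0.1760) - 0.8240 × log₂(0.8240)
H(p) = 0.6712
C = 1 - 0.6712 = 0.3288 bits/use


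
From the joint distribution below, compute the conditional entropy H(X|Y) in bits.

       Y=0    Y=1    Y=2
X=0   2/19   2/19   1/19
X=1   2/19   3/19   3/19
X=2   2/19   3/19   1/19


H(X|Y) = Σ_y p(y) H(X|Y=y)
  p(Y=0) = 6/19, H(X|Y=0) = 1.5850
  p(Y=1) = 8/19, H(X|Y=1) = 1.5613
  p(Y=2) = 5/19, H(X|Y=2) = 1.3710
H(X|Y) = 0.3158×1.5850 + 0.4211×1.5613 + 0.2632×1.3710 = 1.5187 bits


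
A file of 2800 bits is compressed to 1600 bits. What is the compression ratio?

Compression ratio = Original / Compressed
= 2800 / 1600 = 1.75:1


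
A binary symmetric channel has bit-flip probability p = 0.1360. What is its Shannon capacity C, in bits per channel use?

For BSC with error probability p:
C = 1 - H(p) where H(p) is binary entropy
H(0.1360) = -0.1360 × log₂(0.1360) - 0.8640 × log₂(0.8640)
H(p) = 0.5737
C = 1 - 0.5737 = 0.4263 bits/use


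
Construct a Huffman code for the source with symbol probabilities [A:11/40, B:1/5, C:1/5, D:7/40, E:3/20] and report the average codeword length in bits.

Huffman tree construction:
Combine smallest probabilities repeatedly
Resulting codes:
  A: 10 (length 2)
  B: 00 (length 2)
  C: 01 (length 2)
  D: 111 (length 3)
  E: 110 (length 3)
Average length = Σ p(s) × length(s) = 2.3250 bits


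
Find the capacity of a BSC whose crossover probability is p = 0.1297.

For BSC with error probability p:
C = 1 - H(p) where H(p) is binary entropy
H(0.1297) = -0.1297 × log₂(0.1297) - 0.8703 × log₂(0.8703)
H(p) = 0.5566
C = 1 - 0.5566 = 0.4434 bits/use


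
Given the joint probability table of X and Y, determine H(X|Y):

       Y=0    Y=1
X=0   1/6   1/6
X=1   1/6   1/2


H(X|Y) = Σ_y p(y) H(X|Y=y)
  p(Y=0) = 1/3, H(X|Y=0) = 1.0000
  p(Y=1) = 2/3, H(X|Y=1) = 0.8113
H(X|Y) = 0.3333×1.0000 + 0.6667×0.8113 = 0.8742 bits


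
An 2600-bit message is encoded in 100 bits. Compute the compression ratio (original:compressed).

Compression ratio = Original / Compressed
= 2600 / 100 = 26.00:1


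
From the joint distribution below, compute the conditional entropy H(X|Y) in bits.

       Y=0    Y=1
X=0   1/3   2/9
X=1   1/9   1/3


H(X|Y) = Σ_y p(y) H(X|Y=y)
  p(Y=0) = 4/9, H(X|Y=0) = 0.8113
  p(Y=1) = 5/9, H(X|Y=1) = 0.9710
H(X|Y) = 0.4444×0.8113 + 0.5556×0.9710 = 0.9000 bits


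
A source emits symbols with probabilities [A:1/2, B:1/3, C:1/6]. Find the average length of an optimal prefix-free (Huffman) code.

Huffman tree construction:
Combine smallest probabilities repeatedly
Resulting codes:
  A: 0 (length 1)
  B: 11 (length 2)
  C: 10 (length 2)
Average length = Σ p(s) × length(s) = 1.5000 bits


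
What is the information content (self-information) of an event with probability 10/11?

Information content I(x) = -log₂(p(x))
I = -log₂(10/11) = -log₂(0.9091)
I = 0.1375 bits


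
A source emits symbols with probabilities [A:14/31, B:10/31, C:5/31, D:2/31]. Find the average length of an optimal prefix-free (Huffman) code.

Huffman tree construction:
Combine smallest probabilities repeatedly
Resulting codes:
  A: 0 (length 1)
  B: 11 (length 2)
  C: 101 (length 3)
  D: 100 (length 3)
Average length = Σ p(s) × length(s) = 1.7742 bits


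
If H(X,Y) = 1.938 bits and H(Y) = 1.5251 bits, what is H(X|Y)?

Chain rule: H(X,Y) = H(X|Y) + H(Y)
H(X|Y) = H(X,Y) - H(Y) = 1.938 - 1.5251 = 0.4129 bits


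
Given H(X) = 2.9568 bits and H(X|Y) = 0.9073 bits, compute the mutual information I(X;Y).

I(X;Y) = H(X) - H(X|Y)
I(X;Y) = 2.9568 - 0.9073 = 2.0495 bits


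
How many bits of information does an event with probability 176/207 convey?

Information content I(x) = -log₂(p(x))
I = -log₂(176/207) = -log₂(0.8502)
I = 0.2341 bits


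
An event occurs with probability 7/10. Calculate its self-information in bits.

Information content I(x) = -log₂(p(x))
I = -log₂(7/10) = -log₂(0.7000)
I = 0.5146 bits


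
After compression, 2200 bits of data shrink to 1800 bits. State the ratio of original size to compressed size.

Compression ratio = Original / Compressed
= 2200 / 1800 = 1.22:1


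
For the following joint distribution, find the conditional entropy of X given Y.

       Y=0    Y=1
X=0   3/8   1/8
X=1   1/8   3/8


H(X|Y) = Σ_y p(y) H(X|Y=y)
  p(Y=0) = 1/2, H(X|Y=0) = 0.8113
  p(Y=1) = 1/2, H(X|Y=1) = 0.8113
H(X|Y) = 0.5000×0.8113 + 0.5000×0.8113 = 0.8113 bits


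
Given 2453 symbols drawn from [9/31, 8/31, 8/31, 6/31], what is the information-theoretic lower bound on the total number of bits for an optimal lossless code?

Entropy H = 1.9852 bits/symbol
Minimum bits = H × n = 1.9852 × 2453
= 4869.68 bits


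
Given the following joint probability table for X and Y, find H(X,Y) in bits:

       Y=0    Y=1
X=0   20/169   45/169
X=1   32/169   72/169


H(X,Y) = -Σ p(x,y) log₂ p(x,y)
  p(0,0)=20/169: -0.1183 × log₂(0.1183) = 0.3644
  p(0,1)=45/169: -0.2663 × log₂(0.2663) = 0.5083
  p(1,0)=32/169: -0.1893 × log₂(0.1893) = 0.4546
  p(1,1)=72/169: -0.4260 × log₂(0.4260) = 0.5244
H(X,Y) = 1.8517 bits


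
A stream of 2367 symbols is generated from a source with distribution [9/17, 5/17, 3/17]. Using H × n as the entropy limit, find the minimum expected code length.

Entropy H = 1.4466 bits/symbol
Minimum bits = H × n = 1.4466 × 2367
= 3424.22 bits


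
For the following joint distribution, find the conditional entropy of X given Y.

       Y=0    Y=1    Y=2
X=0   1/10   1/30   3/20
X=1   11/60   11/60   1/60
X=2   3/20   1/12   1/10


H(X|Y) = Σ_y p(y) H(X|Y=y)
  p(Y=0) = 13/30, H(X|Y=0) = 1.5430
  p(Y=1) = 3/10, H(X|Y=1) = 1.2997
  p(Y=2) = 4/15, H(X|Y=2) = 1.2476
H(X|Y) = 0.4333×1.5430 + 0.3000×1.2997 + 0.2667×1.2476 = 1.3912 bits


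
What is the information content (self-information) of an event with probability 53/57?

Information content I(x) = -log₂(p(x))
I = -log₂(53/57) = -log₂(0.9298)
I = 0.1050 bits


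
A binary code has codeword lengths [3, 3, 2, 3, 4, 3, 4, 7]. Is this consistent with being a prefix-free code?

Kraft inequality: Σ 2^(-l_i) ≤ 1 for prefix-free code
Calculating: 2^(-3) + 2^(-3) + 2^(-2) + 2^(-3) + 2^(-4) + 2^(-3) + 2^(-4) + 2^(-7)
= 0.125 + 0.125 + 0.25 + 0.125 + 0.0625 + 0.125 + 0.0625 + 0.0078125
= 0.8828
Since 0.8828 ≤ 1, prefix-free code exists


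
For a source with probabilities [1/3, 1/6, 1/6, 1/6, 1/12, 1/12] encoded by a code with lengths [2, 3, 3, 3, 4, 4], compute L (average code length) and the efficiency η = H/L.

Average length L = Σ p_i × l_i = 2.8333 bits
Entropy H = 2.4183 bits
Efficiency η = H/L × 100% = 85.35%


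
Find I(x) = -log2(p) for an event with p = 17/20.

Information content I(x) = -log₂(p(x))
I = -log₂(17/20) = -log₂(0.8500)
I = 0.2345 bits


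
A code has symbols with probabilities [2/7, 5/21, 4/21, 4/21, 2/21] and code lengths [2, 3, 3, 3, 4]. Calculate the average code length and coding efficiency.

Average length L = Σ p_i × l_i = 2.8095 bits
Entropy H = 2.2438 bits
Efficiency η = H/L × 100% = 79.86%


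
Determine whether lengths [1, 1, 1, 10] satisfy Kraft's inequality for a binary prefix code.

Kraft inequality: Σ 2^(-l_i) ≤ 1 for prefix-free code
Calculating: 2^(-1) + 2^(-1) + 2^(-1) + 2^(-10)
= 0.5 + 0.5 + 0.5 + 0.0009765625
= 1.5010
Since 1.5010 > 1, prefix-free code does not exist


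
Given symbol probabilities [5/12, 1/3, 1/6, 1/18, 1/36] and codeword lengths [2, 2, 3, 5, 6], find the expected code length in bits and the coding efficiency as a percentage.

Average length L = Σ p_i × l_i = 2.4444 bits
Entropy H = 1.8607 bits
Efficiency η = H/L × 100% = 76.12%


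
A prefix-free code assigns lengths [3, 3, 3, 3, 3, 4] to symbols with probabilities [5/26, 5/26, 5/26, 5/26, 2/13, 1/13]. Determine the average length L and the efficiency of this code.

Average length L = Σ p_i × l_i = 3.0769 bits
Entropy H = 2.5297 bits
Efficiency η = H/L × 100% = 82.22%


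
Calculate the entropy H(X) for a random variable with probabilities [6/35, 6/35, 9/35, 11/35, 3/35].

H(X) = -Σ p(x) log₂ p(x)
  -6/35 × log₂(6/35) = 0.4362
  -6/35 × log₂(6/35) = 0.4362
  -9/35 × log₂(9/35) = 0.5038
  -11/35 × log₂(11/35) = 0.5248
  -3/35 × log₂(3/35) = 0.3038
H(X) = 2.2048 bits


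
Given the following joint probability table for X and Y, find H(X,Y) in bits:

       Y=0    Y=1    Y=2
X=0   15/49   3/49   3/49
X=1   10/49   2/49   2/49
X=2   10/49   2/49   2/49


H(X,Y) = -Σ p(x,y) log₂ p(x,y)
  p(0,0)=15/49: -0.3061 × log₂(0.3061) = 0.5228
  p(0,1)=3/49: -0.0612 × log₂(0.0612) = 0.2467
  p(0,2)=3/49: -0.0612 × log₂(0.0612) = 0.2467
  p(1,0)=10/49: -0.2041 × log₂(0.2041) = 0.4679
  p(1,1)=2/49: -0.0408 × log₂(0.0408) = 0.1884
  p(1,2)=2/49: -0.0408 × log₂(0.0408) = 0.1884
  p(2,0)=10/49: -0.2041 × log₂(0.2041) = 0.4679
  p(2,1)=2/49: -0.0408 × log₂(0.0408) = 0.1884
  p(2,2)=2/49: -0.0408 × log₂(0.0408) = 0.1884
H(X,Y) = 2.7055 bits


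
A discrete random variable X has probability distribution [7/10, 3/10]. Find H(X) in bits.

H(X) = -Σ p(x) log₂ p(x)
  -7/10 × log₂(7/10) = 0.3602
  -3/10 × log₂(3/10) = 0.5211
H(X) = 0.8813 bits


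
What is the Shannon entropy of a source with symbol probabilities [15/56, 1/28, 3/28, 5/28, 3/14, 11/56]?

H(X) = -Σ p(x) log₂ p(x)
  -15/56 × log₂(15/56) = 0.5091
  -1/28 × log₂(1/28) = 0.1717
  -3/28 × log₂(3/28) = 0.3453
  -5/28 × log₂(5/28) = 0.4438
  -3/14 × log₂(3/14) = 0.4762
  -11/56 × log₂(11/56) = 0.4612
H(X) = 2.4073 bits


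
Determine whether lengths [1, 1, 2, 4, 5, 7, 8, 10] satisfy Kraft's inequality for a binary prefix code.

Kraft inequality: Σ 2^(-l_i) ≤ 1 for prefix-free code
Calculating: 2^(-1) + 2^(-1) + 2^(-2) + 2^(-4) + 2^(-5) + 2^(-7) + 2^(-8) + 2^(-10)
= 0.5 + 0.5 + 0.25 + 0.0625 + 0.03125 + 0.0078125 + 0.00390625 + 0.0009765625
= 1.3564
Since 1.3564 > 1, prefix-free code does not exist


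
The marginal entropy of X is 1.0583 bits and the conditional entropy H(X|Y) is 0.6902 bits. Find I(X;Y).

I(X;Y) = H(X) - H(X|Y)
I(X;Y) = 1.0583 - 0.6902 = 0.3681 bits


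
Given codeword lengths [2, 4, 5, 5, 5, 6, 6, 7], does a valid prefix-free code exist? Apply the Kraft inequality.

Kraft inequality: Σ 2^(-l_i) ≤ 1 for prefix-free code
Calculating: 2^(-2) + 2^(-4) + 2^(-5) + 2^(-5) + 2^(-5) + 2^(-6) + 2^(-6) + 2^(-7)
= 0.25 + 0.0625 + 0.03125 + 0.03125 + 0.03125 + 0.015625 + 0.015625 + 0.0078125
= 0.4453
Since 0.4453 ≤ 1, prefix-free code exists


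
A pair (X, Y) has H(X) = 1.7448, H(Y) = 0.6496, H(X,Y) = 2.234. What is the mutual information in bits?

I(X;Y) = H(X) + H(Y) - H(X,Y)
I(X;Y) = 1.7448 + 0.6496 - 2.234 = 0.1604 bits


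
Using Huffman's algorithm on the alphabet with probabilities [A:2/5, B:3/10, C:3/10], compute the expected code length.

Huffman tree construction:
Combine smallest probabilities repeatedly
Resulting codes:
  A: 0 (length 1)
  B: 10 (length 2)
  C: 11 (length 2)
Average length = Σ p(s) × length(s) = 1.6000 bits


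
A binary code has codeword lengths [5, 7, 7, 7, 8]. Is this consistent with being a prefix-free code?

Kraft inequality: Σ 2^(-l_i) ≤ 1 for prefix-free code
Calculating: 2^(-5) + 2^(-7) + 2^(-7) + 2^(-7) + 2^(-8)
= 0.03125 + 0.0078125 + 0.0078125 + 0.0078125 + 0.00390625
= 0.0586
Since 0.0586 ≤ 1, prefix-free code exists


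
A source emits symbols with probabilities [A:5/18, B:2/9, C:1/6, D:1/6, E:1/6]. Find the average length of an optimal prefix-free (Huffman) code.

Huffman tree construction:
Combine smallest probabilities repeatedly
Resulting codes:
  A: 10 (length 2)
  B: 01 (length 2)
  C: 110 (length 3)
  D: 111 (length 3)
  E: 00 (length 2)
Average length = Σ p(s) × length(s) = 2.3333 bits


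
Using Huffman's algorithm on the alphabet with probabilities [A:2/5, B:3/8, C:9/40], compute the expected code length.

Huffman tree construction:
Combine smallest probabilities repeatedly
Resulting codes:
  A: 0 (length 1)
  B: 11 (length 2)
  C: 10 (length 2)
Average length = Σ p(s) × length(s) = 1.6000 bits


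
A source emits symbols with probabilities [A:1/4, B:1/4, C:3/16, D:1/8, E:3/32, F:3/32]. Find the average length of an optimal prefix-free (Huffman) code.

Huffman tree construction:
Combine smallest probabilities repeatedly
Resulting codes:
  A: 01 (length 2)
  B: 10 (length 2)
  C: 111 (length 3)
  D: 110 (length 3)
  E: 000 (length 3)
  F: 001 (length 3)
Average length = Σ p(s) × length(s) = 2.5000 bits


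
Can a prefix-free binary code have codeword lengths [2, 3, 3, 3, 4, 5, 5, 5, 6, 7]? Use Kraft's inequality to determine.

Kraft inequality: Σ 2^(-l_i) ≤ 1 for prefix-free code
Calculating: 2^(-2) + 2^(-3) + 2^(-3) + 2^(-3) + 2^(-4) + 2^(-5) + 2^(-5) + 2^(-5) + 2^(-6) + 2^(-7)
= 0.25 + 0.125 + 0.125 + 0.125 + 0.0625 + 0.03125 + 0.03125 + 0.03125 + 0.015625 + 0.0078125
= 0.8047
Since 0.8047 ≤ 1, prefix-free code exists


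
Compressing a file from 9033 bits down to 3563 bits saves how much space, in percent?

Space savings = (1 - Compressed/Original) × 100%
= (1 - 3563/9033) × 100%
= 60.56%


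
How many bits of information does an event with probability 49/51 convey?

Information content I(x) = -log₂(p(x))
I = -log₂(49/51) = -log₂(0.9608)
I = 0.0577 bits


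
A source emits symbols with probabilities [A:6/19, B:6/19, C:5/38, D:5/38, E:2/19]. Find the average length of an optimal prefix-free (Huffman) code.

Huffman tree construction:
Combine smallest probabilities repeatedly
Resulting codes:
  A: 10 (length 2)
  B: 11 (length 2)
  C: 011 (length 3)
  D: 00 (length 2)
  E: 010 (length 3)
Average length = Σ p(s) × length(s) = 2.2368 bits


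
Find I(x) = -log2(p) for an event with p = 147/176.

Information content I(x) = -log₂(p(x))
I = -log₂(147/176) = -log₂(0.8352)
I = 0.2598 bits


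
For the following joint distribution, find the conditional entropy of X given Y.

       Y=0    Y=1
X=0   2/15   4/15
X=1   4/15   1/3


H(X|Y) = Σ_y p(y) H(X|Y=y)
  p(Y=0) = 2/5, H(X|Y=0) = 0.9183
  p(Y=1) = 3/5, H(X|Y=1) = 0.9911
H(X|Y) = 0.4000×0.9183 + 0.6000×0.9911 = 0.9620 bits


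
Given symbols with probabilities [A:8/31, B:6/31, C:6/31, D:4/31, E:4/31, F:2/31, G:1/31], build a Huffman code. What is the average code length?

Huffman tree construction:
Combine smallest probabilities repeatedly
Resulting codes:
  A: 10 (length 2)
  B: 111 (length 3)
  C: 00 (length 2)
  D: 011 (length 3)
  E: 110 (length 3)
  F: 0101 (length 4)
  G: 0100 (length 4)
Average length = Σ p(s) × length(s) = 2.6452 bits


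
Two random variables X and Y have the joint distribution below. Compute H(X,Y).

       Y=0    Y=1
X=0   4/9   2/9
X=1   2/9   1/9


H(X,Y) = -Σ p(x,y) log₂ p(x,y)
  p(0,0)=4/9: -0.4444 × log₂(0.4444) = 0.5200
  p(0,1)=2/9: -0.2222 × log₂(0.2222) = 0.4822
  p(1,0)=2/9: -0.2222 × log₂(0.2222) = 0.4822
  p(1,1)=1/9: -0.1111 × log₂(0.1111) = 0.3522
H(X,Y) = 1.8366 bits


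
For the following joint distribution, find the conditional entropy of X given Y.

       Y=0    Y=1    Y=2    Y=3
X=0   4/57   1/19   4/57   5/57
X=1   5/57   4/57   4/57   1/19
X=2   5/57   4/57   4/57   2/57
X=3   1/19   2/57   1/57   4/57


H(X|Y) = Σ_y p(y) H(X|Y=y)
  p(Y=0) = 17/57, H(X|Y=0) = 1.9713
  p(Y=1) = 13/57, H(X|Y=1) = 1.9501
  p(Y=2) = 13/57, H(X|Y=2) = 1.8543
  p(Y=3) = 14/57, H(X|Y=3) = 1.9242
H(X|Y) = 0.2982×1.9713 + 0.2281×1.9501 + 0.2281×1.8543 + 0.2456×1.9242 = 1.9282 bits


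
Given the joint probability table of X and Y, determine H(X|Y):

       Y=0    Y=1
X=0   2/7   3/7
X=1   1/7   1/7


H(X|Y) = Σ_y p(y) H(X|Y=y)
  p(Y=0) = 3/7, H(X|Y=0) = 0.9183
  p(Y=1) = 4/7, H(X|Y=1) = 0.8113
H(X|Y) = 0.4286×0.9183 + 0.5714×0.8113 = 0.8571 bits


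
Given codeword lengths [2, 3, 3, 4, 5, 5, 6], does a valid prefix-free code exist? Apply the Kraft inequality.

Kraft inequality: Σ 2^(-l_i) ≤ 1 for prefix-free code
Calculating: 2^(-2) + 2^(-3) + 2^(-3) + 2^(-4) + 2^(-5) + 2^(-5) + 2^(-6)
= 0.25 + 0.125 + 0.125 + 0.0625 + 0.03125 + 0.03125 + 0.015625
= 0.6406
Since 0.6406 ≤ 1, prefix-free code exists


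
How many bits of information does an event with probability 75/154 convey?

Information content I(x) = -log₂(p(x))
I = -log₂(75/154) = -log₂(0.4870)
I = 1.0380 bits


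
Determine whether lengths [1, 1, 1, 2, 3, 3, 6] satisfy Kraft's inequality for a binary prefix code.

Kraft inequality: Σ 2^(-l_i) ≤ 1 for prefix-free code
Calculating: 2^(-1) + 2^(-1) + 2^(-1) + 2^(-2) + 2^(-3) + 2^(-3) + 2^(-6)
= 0.5 + 0.5 + 0.5 + 0.25 + 0.125 + 0.125 + 0.015625
= 2.0156
Since 2.0156 > 1, prefix-free code does not exist


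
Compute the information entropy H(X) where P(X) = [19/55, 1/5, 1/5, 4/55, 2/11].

H(X) = -Σ p(x) log₂ p(x)
  -19/55 × log₂(19/55) = 0.5297
  -1/5 × log₂(1/5) = 0.4644
  -1/5 × log₂(1/5) = 0.4644
  -4/55 × log₂(4/55) = 0.2750
  -2/11 × log₂(2/11) = 0.4472
H(X) = 2.1807 bits


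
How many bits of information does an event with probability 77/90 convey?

Information content I(x) = -log₂(p(x))
I = -log₂(77/90) = -log₂(0.8556)
I = 0.2251 bits


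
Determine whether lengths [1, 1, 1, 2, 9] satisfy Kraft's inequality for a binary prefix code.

Kraft inequality: Σ 2^(-l_i) ≤ 1 for prefix-free code
Calculating: 2^(-1) + 2^(-1) + 2^(-1) + 2^(-2) + 2^(-9)
= 0.5 + 0.5 + 0.5 + 0.25 + 0.001953125
= 1.7520
Since 1.7520 > 1, prefix-free code does not exist


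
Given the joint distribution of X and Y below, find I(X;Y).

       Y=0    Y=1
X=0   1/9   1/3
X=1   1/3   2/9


H(X) = 0.9911, H(Y) = 0.9911, H(X,Y) = 1.8911
I(X;Y) = H(X) + H(Y) - H(X,Y) = 0.0911 bits


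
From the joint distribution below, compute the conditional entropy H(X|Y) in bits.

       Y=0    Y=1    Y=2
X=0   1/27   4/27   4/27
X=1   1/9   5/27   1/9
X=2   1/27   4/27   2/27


H(X|Y) = Σ_y p(y) H(X|Y=y)
  p(Y=0) = 5/27, H(X|Y=0) = 1.3710
  p(Y=1) = 13/27, H(X|Y=1) = 1.5766
  p(Y=2) = 1/3, H(X|Y=2) = 1.5305
H(X|Y) = 0.1852×1.3710 + 0.4815×1.5766 + 0.3333×1.5305 = 1.5232 bits


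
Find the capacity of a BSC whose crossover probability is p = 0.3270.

For BSC with error probability p:
C = 1 - H(p) where H(p) is binary entropy
H(0.3270) = -0.3270 × log₂(0.3270) - 0.6730 × log₂(0.6730)
H(p) = 0.9118
C = 1 - 0.9118 = 0.0882 bits/use


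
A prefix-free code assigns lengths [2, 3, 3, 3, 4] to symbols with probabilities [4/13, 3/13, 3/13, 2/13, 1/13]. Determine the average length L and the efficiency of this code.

Average length L = Σ p_i × l_i = 2.7692 bits
Entropy H = 2.1997 bits
Efficiency η = H/L × 100% = 79.43%


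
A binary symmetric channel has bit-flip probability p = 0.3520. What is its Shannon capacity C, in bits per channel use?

For BSC with error probability p:
C = 1 - H(p) where H(p) is binary entropy
H(0.3520) = -0.3520 × log₂(0.3520) - 0.6480 × log₂(0.6480)
H(p) = 0.9358
C = 1 - 0.9358 = 0.0642 bits/use


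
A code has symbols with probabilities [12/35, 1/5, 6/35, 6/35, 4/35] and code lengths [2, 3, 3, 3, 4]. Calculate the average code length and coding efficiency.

Average length L = Σ p_i × l_i = 2.7714 bits
Entropy H = 2.2238 bits
Efficiency η = H/L × 100% = 80.24%


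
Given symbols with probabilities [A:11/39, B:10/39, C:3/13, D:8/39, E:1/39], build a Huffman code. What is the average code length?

Huffman tree construction:
Combine smallest probabilities repeatedly
Resulting codes:
  A: 11 (length 2)
  B: 10 (length 2)
  C: 00 (length 2)
  D: 011 (length 3)
  E: 010 (length 3)
Average length = Σ p(s) × length(s) = 2.2308 bits


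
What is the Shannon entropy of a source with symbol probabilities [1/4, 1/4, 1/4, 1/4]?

H(X) = -Σ p(x) log₂ p(x)
  -1/4 × log₂(1/4) = 0.5000
  -1/4 × log₂(1/4) = 0.5000
  -1/4 × log₂(1/4) = 0.5000
  -1/4 × log₂(1/4) = 0.5000
H(X) = 2.0000 bits


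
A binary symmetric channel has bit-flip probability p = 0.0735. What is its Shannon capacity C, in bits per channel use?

For BSC with error probability p:
C = 1 - H(p) where H(p) is binary entropy
H(0.0735) = -0.0735 × log₂(0.0735) - 0.9265 × log₂(0.9265)
H(p) = 0.3789
C = 1 - 0.3789 = 0.6211 bits/use


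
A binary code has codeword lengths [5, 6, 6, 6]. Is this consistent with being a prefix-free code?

Kraft inequality: Σ 2^(-l_i) ≤ 1 for prefix-free code
Calculating: 2^(-5) + 2^(-6) + 2^(-6) + 2^(-6)
= 0.03125 + 0.015625 + 0.015625 + 0.015625
= 0.0781
Since 0.0781 ≤ 1, prefix-free code exists


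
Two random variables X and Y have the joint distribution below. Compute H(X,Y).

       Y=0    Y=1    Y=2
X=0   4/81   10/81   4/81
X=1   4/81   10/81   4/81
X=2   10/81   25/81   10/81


H(X,Y) = -Σ p(x,y) log₂ p(x,y)
  p(0,0)=4/81: -0.0494 × log₂(0.0494) = 0.2143
  p(0,1)=10/81: -0.1235 × log₂(0.1235) = 0.3726
  p(0,2)=4/81: -0.0494 × log₂(0.0494) = 0.2143
  p(1,0)=4/81: -0.0494 × log₂(0.0494) = 0.2143
  p(1,1)=10/81: -0.1235 × log₂(0.1235) = 0.3726
  p(1,2)=4/81: -0.0494 × log₂(0.0494) = 0.2143
  p(2,0)=10/81: -0.1235 × log₂(0.1235) = 0.3726
  p(2,1)=25/81: -0.3086 × log₂(0.3086) = 0.5235
  p(2,2)=10/81: -0.1235 × log₂(0.1235) = 0.3726
H(X,Y) = 2.8710 bits


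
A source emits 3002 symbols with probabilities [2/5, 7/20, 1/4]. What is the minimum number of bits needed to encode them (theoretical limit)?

Entropy H = 1.5589 bits/symbol
Minimum bits = H × n = 1.5589 × 3002
= 4679.73 bits


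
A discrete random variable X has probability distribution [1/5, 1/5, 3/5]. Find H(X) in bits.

H(X) = -Σ p(x) log₂ p(x)
  -1/5 × log₂(1/5) = 0.4644
  -1/5 × log₂(1/5) = 0.4644
  -3/5 × log₂(3/5) = 0.4422
H(X) = 1.3710 bits


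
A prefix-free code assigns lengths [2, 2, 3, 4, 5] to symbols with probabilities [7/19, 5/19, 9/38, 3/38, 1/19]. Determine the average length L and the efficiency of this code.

Average length L = Σ p_i × l_i = 2.5526 bits
Entropy H = 2.0425 bits
Efficiency η = H/L × 100% = 80.02%


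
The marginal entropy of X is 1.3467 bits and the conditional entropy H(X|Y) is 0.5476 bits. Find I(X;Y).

I(X;Y) = H(X) - H(X|Y)
I(X;Y) = 1.3467 - 0.5476 = 0.7991 bits


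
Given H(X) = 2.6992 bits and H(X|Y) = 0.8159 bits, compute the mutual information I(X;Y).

I(X;Y) = H(X) - H(X|Y)
I(X;Y) = 2.6992 - 0.8159 = 1.8833 bits


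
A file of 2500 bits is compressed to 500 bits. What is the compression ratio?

Compression ratio = Original / Compressed
= 2500 / 500 = 5.00:1


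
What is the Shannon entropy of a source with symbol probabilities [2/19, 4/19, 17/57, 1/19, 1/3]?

H(X) = -Σ p(x) log₂ p(x)
  -2/19 × log₂(2/19) = 0.3419
  -4/19 × log₂(4/19) = 0.4732
  -17/57 × log₂(17/57) = 0.5206
  -1/19 × log₂(1/19) = 0.2236
  -1/3 × log₂(1/3) = 0.5283
H(X) = 2.0876 bits


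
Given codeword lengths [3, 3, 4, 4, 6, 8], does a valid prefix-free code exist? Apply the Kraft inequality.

Kraft inequality: Σ 2^(-l_i) ≤ 1 for prefix-free code
Calculating: 2^(-3) + 2^(-3) + 2^(-4) + 2^(-4) + 2^(-6) + 2^(-8)
= 0.125 + 0.125 + 0.0625 + 0.0625 + 0.015625 + 0.00390625
= 0.3945
Since 0.3945 ≤ 1, prefix-free code exists


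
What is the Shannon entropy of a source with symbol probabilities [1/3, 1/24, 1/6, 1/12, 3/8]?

H(X) = -Σ p(x) log₂ p(x)
  -1/3 × log₂(1/3) = 0.5283
  -1/24 × log₂(1/24) = 0.1910
  -1/6 × log₂(1/6) = 0.4308
  -1/12 × log₂(1/12) = 0.2987
  -3/8 × log₂(3/8) = 0.5306
H(X) = 1.9796 bits


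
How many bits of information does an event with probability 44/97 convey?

Information content I(x) = -log₂(p(x))
I = -log₂(44/97) = -log₂(0.4536)
I = 1.1405 bits


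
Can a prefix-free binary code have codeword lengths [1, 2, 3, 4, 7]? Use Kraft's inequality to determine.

Kraft inequality: Σ 2^(-l_i) ≤ 1 for prefix-free code
Calculating: 2^(-1) + 2^(-2) + 2^(-3) + 2^(-4) + 2^(-7)
= 0.5 + 0.25 + 0.125 + 0.0625 + 0.0078125
= 0.9453
Since 0.9453 ≤ 1, prefix-free code exists


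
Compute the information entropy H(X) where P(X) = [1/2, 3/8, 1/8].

H(X) = -Σ p(x) log₂ p(x)
  -1/2 × log₂(1/2) = 0.5000
  -3/8 × log₂(3/8) = 0.5306
  -1/8 × log₂(1/8) = 0.3750
H(X) = 1.4056 bits


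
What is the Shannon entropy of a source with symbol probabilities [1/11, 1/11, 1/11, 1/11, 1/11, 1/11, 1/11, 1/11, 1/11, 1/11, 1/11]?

H(X) = -Σ p(x) log₂ p(x)
  -1/11 × log₂(1/11) = 0.3145
  -1/11 × log₂(1/11) = 0.3145
  -1/11 × log₂(1/11) = 0.3145
  -1/11 × log₂(1/11) = 0.3145
  -1/11 × log₂(1/11) = 0.3145
  -1/11 × log₂(1/11) = 0.3145
  -1/11 × log₂(1/11) = 0.3145
  -1/11 × log₂(1/11) = 0.3145
  -1/11 × log₂(1/11) = 0.3145
  -1/11 × log₂(1/11) = 0.3145
  -1/11 × log₂(1/11) = 0.3145
H(X) = 3.4594 bits


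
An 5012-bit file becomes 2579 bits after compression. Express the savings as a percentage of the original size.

Space savings = (1 - Compressed/Original) × 100%
= (1 - 2579/5012) × 100%
= 48.54%


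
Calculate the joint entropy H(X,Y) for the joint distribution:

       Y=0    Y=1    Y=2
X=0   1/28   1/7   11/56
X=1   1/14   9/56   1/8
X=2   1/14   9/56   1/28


H(X,Y) = -Σ p(x,y) log₂ p(x,y)
  p(0,0)=1/28: -0.0357 × log₂(0.0357) = 0.1717
  p(0,1)=1/7: -0.1429 × log₂(0.1429) = 0.4011
  p(0,2)=11/56: -0.1964 × log₂(0.1964) = 0.4612
  p(1,0)=1/14: -0.0714 × log₂(0.0714) = 0.2720
  p(1,1)=9/56: -0.1607 × log₂(0.1607) = 0.4239
  p(1,2)=1/8: -0.1250 × log₂(0.1250) = 0.3750
  p(2,0)=1/14: -0.0714 × log₂(0.0714) = 0.2720
  p(2,1)=9/56: -0.1607 × log₂(0.1607) = 0.4239
  p(2,2)=1/28: -0.0357 × log₂(0.0357) = 0.1717
H(X,Y) = 2.9723 bits
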